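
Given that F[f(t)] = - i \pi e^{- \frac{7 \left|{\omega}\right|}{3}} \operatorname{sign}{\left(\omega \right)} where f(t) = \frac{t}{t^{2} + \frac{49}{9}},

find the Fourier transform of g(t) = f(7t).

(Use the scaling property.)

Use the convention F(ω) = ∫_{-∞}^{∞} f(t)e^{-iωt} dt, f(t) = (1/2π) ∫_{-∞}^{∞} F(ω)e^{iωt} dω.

F[g](ω) = - \frac{i \pi e^{- \frac{\left|{\omega}\right|}{3}} \operatorname{sign}{\left(\omega \right)}}{7}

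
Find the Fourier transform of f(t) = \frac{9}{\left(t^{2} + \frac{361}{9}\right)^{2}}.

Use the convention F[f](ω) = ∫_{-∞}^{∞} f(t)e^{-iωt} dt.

F(ω) = \frac{81 \pi \left(19 \left|{\omega}\right| + 3\right) e^{- \frac{19 \left|{\omega}\right|}{3}}}{13718}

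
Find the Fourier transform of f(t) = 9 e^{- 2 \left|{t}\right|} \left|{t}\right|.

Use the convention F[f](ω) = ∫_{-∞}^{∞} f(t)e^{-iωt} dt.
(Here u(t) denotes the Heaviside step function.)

F(ω) = \frac{18 \left(4 - \omega^{2}\right)}{\left(\omega^{2} + 4\right)^{2}}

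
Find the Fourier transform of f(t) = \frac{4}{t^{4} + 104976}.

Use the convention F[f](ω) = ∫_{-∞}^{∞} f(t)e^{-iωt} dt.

F(ω) = \frac{\pi e^{- 9 \sqrt{2} \left|{\omega}\right|} \sin{\left(9 \sqrt{2} \left|{\omega}\right| + \frac{\pi}{4} \right)}}{1458}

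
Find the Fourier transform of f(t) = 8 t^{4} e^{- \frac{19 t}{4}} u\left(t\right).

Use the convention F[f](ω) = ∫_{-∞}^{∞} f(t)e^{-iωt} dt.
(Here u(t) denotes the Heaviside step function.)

F(ω) = \frac{196608}{\left(4 i \omega + 19\right)^{5}}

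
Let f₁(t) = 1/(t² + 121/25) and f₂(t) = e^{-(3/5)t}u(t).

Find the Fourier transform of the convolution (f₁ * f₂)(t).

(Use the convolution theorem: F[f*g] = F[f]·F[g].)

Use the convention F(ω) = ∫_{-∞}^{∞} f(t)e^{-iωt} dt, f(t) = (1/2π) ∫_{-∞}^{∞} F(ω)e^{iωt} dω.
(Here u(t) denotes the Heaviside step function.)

F[f₁*f₂](ω) = \frac{25 \pi e^{- \frac{11 \left|{\omega}\right|}{5}}}{11 \left(5 i \omega + 3\right)}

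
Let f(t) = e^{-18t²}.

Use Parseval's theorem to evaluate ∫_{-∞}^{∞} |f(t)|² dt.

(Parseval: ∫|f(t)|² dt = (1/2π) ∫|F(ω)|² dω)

∫|f(t)|² dt = \frac{\sqrt{\pi}}{6}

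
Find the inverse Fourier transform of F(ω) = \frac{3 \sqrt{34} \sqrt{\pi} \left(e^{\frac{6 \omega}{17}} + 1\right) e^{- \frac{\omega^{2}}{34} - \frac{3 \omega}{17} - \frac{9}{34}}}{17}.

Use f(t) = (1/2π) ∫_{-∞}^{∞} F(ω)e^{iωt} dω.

f(t) = 6 e^{- \frac{17 t^{2}}{2}} \cos{\left(3 t \right)}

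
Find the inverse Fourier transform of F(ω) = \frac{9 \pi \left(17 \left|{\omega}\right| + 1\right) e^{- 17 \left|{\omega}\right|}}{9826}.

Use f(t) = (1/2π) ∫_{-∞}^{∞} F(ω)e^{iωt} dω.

f(t) = \frac{9}{\left(t^{2} + 289\right)^{2}}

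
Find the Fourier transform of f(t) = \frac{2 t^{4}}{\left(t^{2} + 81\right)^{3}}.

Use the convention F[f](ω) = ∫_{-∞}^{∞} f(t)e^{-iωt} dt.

F(ω) = \frac{\pi \left(27 \omega^{2} - 15 \left|{\omega}\right| + 1\right) e^{- 9 \left|{\omega}\right|}}{12}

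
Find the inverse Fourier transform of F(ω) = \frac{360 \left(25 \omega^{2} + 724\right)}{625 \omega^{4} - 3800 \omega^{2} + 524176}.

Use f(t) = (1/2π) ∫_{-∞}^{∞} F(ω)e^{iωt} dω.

f(t) = 2 e^{- \frac{18 \left|{t}\right|}{5}} \cos{\left(4 \left|{t}\right| \right)}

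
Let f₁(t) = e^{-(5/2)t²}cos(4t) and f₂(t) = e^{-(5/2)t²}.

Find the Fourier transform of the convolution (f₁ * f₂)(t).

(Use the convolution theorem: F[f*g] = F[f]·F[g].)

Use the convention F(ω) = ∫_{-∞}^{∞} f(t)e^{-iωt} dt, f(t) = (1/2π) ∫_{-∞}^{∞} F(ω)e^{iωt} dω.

F[f₁*f₂](ω) = \frac{\pi \left(e^{\frac{8 \omega}{5}} + 1\right) e^{- \frac{\omega^{2}}{5} - \frac{4 \omega}{5} - \frac{8}{5}}}{5}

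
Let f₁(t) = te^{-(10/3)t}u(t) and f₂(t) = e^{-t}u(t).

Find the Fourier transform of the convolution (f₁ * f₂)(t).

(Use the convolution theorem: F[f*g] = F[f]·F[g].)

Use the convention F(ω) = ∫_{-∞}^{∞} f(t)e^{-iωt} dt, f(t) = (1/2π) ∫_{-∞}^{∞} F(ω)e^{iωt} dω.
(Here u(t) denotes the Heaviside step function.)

F[f₁*f₂](ω) = \frac{9}{\left(i \omega + 1\right) \left(3 i \omega + 10\right)^{2}}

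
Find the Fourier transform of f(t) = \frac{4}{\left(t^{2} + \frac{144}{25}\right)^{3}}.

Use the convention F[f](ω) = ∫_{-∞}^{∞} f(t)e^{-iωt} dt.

F(ω) = \frac{125 \pi \left(48 \omega^{2} + 60 \left|{\omega}\right| + 25\right) e^{- \frac{12 \left|{\omega}\right|}{5}}}{165888}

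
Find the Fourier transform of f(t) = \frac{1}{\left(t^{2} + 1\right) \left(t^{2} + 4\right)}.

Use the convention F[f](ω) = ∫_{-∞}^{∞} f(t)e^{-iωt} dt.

F(ω) = \frac{\pi \left(2 e^{\left|{\omega}\right|} - 1\right) e^{- 2 \left|{\omega}\right|}}{6}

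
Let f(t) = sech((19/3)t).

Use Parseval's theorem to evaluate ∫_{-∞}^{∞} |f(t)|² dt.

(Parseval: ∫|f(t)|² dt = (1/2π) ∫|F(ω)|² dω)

∫|f(t)|² dt = \frac{6}{19}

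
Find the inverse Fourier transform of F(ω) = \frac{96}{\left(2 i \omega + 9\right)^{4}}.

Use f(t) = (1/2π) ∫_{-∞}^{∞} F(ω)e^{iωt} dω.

f(t) = t^{3} e^{- \frac{9 t}{2}} u\left(t\right)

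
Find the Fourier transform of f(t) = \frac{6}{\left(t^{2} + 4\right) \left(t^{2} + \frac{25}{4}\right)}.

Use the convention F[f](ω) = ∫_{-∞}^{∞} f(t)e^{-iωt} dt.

F(ω) = \frac{4 \pi e^{- 2 \left|{\omega}\right|}}{3} - \frac{16 \pi e^{- \frac{5 \left|{\omega}\right|}{2}}}{15}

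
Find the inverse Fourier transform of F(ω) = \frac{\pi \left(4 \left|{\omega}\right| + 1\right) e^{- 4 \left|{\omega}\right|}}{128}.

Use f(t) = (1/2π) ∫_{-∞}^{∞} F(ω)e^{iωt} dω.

f(t) = \frac{1}{\left(t^{2} + 16\right)^{2}}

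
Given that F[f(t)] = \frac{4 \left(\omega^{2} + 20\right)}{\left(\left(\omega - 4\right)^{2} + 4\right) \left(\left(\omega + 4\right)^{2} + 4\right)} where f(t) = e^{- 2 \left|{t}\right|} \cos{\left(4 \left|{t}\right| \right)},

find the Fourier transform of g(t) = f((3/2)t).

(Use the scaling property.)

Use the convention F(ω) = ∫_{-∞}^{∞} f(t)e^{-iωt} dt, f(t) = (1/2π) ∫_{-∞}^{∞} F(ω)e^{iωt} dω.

F[g](ω) = \frac{6 \left(\omega^{2} + 45\right)}{\omega^{4} - 54 \omega^{2} + 2025}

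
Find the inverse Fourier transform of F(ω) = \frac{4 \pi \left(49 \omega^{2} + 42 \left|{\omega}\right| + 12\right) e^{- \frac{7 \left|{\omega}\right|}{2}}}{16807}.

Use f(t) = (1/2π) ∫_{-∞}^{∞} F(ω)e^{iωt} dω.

f(t) = \frac{4}{\left(t^{2} + \frac{49}{4}\right)^{3}}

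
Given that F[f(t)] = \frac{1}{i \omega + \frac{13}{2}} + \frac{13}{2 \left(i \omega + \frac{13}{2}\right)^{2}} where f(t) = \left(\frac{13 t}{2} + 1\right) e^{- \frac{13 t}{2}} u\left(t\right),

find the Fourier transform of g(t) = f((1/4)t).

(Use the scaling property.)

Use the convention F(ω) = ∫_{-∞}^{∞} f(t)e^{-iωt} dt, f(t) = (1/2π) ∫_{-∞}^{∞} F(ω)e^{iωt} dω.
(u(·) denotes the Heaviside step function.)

F[g](ω) = \frac{16 \left(- 4 i \omega - 13\right)}{64 \omega^{2} - 208 i \omega - 169}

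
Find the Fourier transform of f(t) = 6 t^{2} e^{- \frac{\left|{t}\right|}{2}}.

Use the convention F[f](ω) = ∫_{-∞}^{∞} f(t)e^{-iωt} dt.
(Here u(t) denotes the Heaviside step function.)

F(ω) = \frac{192 \left(1 - 12 \omega^{2}\right)}{\left(4 \omega^{2} + 1\right)^{3}}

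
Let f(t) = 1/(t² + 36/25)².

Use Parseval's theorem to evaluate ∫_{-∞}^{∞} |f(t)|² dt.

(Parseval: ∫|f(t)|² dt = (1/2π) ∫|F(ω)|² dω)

∫|f(t)|² dt = \frac{390625 \pi}{4478976}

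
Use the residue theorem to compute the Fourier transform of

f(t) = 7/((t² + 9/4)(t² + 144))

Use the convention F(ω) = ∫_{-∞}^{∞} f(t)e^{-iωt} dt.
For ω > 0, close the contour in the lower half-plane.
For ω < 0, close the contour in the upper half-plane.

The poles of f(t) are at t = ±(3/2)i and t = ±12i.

Let g(z) = f(z)e^{-iωz}; for large |z| the factor e^{-iωz} decays in the lower half-plane when ω > 0 and in the upper half-plane when ω < 0.

Case ω > 0 (lower half-plane, clockwise contour ⇒ F(ω) = -2πi·ΣRes):
  Res_{z = - \frac{3 i}{2}} g(z) = \frac{4 i e^{- \frac{3 \omega}{2}}}{243}
  Res_{z = - 12 i} g(z) = - \frac{i e^{- 12 \omega}}{486}
  F(ω) = -2πi·ΣRes = - \frac{\pi e^{- 12 \omega}}{243} + \frac{8 \pi e^{- \frac{3 \omega}{2}}}{243}

Case ω < 0 (upper half-plane, counterclockwise contour ⇒ F(ω) = +2πi·ΣRes):
  Res_{z = \frac{3 i}{2}} g(z) = - \frac{4 i e^{\frac{3 \omega}{2}}}{243}
  Res_{z = 12 i} g(z) = \frac{i e^{12 \omega}}{486}
  F(ω) = 2πi·ΣRes = \frac{\pi \left(8 e^{\frac{3 \omega}{2}} - e^{12 \omega}\right)}{243}

Both cases combine into a single formula in |ω|:

F(ω) = - \frac{\pi e^{- 12 \left|{\omega}\right|}}{243} + \frac{8 \pi e^{- \frac{3 \left|{\omega}\right|}{2}}}{243}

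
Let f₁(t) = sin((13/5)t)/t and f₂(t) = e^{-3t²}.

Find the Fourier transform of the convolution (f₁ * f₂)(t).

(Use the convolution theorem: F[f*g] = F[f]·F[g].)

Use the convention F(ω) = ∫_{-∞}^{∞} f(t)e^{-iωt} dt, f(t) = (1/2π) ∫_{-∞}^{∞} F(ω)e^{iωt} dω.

F[f₁*f₂](ω) = \begin{cases} \frac{\sqrt{3} \pi^{\frac{3}{2}} e^{- \frac{\omega^{2}}{12}}}{3} & \text{for}\: \omega > - \frac{13}{5} \wedge \omega < \frac{13}{5} \\0 & \text{otherwise} \end{cases}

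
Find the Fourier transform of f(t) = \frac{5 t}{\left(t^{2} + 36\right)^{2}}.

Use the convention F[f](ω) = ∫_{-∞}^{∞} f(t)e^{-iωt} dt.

F(ω) = - \frac{5 i \pi \omega e^{- 6 \left|{\omega}\right|}}{12}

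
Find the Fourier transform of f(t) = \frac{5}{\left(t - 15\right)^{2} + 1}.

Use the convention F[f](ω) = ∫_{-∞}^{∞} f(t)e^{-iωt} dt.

F(ω) = 5 \pi e^{- 15 i \omega - \left|{\omega}\right|}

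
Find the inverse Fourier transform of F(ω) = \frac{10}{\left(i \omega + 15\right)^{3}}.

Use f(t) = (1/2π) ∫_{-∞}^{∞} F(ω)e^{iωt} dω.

f(t) = 5 t^{2} e^{- 15 t} u\left(t\right)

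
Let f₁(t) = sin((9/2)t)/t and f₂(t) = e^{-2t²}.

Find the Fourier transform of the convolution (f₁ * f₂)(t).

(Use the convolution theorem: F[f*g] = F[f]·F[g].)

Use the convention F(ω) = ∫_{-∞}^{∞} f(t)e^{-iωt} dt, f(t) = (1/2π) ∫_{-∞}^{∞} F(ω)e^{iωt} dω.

F[f₁*f₂](ω) = \begin{cases} \frac{\sqrt{2} \pi^{\frac{3}{2}} e^{- \frac{\omega^{2}}{8}}}{2} & \text{for}\: \omega > - \frac{9}{2} \wedge \omega < \frac{9}{2} \\0 & \text{otherwise} \end{cases}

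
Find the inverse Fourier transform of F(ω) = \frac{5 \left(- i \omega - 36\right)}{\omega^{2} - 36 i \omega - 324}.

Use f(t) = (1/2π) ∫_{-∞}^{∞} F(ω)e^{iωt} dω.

f(t) = 5 \left(18 t + 1\right) e^{- 18 t} u\left(t\right)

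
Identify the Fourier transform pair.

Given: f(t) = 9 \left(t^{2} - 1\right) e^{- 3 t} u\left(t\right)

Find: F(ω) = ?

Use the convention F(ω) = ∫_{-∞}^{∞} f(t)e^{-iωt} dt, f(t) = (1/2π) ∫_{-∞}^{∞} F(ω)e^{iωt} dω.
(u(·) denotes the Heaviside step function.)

F(ω) = \frac{9 \left(2 i \omega - \left(i \omega + 3\right)^{3} + 6\right)}{\left(i \omega + 3\right)^{4}}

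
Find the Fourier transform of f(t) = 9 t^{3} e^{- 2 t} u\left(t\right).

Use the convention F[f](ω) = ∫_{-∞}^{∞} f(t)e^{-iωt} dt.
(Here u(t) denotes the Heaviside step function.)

F(ω) = \frac{54}{\left(i \omega + 2\right)^{4}}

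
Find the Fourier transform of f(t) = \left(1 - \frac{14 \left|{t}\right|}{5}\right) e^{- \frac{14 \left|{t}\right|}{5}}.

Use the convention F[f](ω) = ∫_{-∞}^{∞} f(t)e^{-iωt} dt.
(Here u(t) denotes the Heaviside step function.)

F(ω) = \frac{7000 \omega^{2}}{\left(25 \omega^{2} + 196\right)^{2}}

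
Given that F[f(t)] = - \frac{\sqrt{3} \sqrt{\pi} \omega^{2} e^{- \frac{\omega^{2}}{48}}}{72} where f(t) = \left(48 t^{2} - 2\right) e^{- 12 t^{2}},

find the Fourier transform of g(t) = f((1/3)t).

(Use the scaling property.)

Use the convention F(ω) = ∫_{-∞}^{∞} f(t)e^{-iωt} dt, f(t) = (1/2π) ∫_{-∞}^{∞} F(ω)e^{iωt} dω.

F[g](ω) = - \frac{3 \sqrt{3} \sqrt{\pi} \omega^{2} e^{- \frac{3 \omega^{2}}{16}}}{8}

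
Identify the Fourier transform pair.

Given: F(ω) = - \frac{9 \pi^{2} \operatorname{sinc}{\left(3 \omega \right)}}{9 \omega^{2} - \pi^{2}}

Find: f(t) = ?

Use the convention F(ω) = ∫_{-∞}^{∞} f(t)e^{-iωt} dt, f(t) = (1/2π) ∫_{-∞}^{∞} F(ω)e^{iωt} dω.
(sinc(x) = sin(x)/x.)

f(t) = 3 \left(\begin{cases} \cos^{2}{\left(\frac{\pi t}{6} \right)} & \text{for}\: \left|{t}\right| < 3 \\0 & \text{otherwise} \end{cases}\right)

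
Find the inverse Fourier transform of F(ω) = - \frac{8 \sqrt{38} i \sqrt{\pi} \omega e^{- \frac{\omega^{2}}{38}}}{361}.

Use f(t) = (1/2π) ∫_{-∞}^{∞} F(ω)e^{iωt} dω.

f(t) = 8 t e^{- \frac{19 t^{2}}{2}}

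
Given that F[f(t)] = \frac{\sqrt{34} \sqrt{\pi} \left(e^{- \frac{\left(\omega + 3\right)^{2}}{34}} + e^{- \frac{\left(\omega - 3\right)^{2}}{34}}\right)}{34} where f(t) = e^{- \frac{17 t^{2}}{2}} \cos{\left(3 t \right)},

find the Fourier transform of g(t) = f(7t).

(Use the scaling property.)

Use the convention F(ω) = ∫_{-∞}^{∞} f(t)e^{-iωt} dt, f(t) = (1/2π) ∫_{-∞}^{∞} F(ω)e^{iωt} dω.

F[g](ω) = \frac{\sqrt{34} \sqrt{\pi} \left(e^{\frac{6 \omega}{119}} + 1\right) e^{- \frac{\omega^{2}}{1666} - \frac{3 \omega}{119} - \frac{9}{34}}}{238}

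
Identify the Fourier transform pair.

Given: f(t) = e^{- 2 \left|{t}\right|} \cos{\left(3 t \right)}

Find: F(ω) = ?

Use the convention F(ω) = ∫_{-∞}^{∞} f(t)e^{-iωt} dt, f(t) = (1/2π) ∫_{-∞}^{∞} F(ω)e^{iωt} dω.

F(ω) = \frac{4 \left(\omega^{2} + 13\right)}{\omega^{4} - 10 \omega^{2} + 169}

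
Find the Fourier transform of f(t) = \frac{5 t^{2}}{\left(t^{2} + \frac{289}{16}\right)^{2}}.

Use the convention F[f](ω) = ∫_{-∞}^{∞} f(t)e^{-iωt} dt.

F(ω) = \frac{5 \pi \left(4 - 17 \left|{\omega}\right|\right) e^{- \frac{17 \left|{\omega}\right|}{4}}}{34}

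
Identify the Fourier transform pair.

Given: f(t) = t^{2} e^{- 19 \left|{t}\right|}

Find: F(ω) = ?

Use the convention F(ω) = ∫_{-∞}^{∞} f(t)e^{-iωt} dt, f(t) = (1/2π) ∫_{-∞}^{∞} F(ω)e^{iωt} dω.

F(ω) = \frac{76 \left(361 - 3 \omega^{2}\right)}{\left(\omega^{2} + 361\right)^{3}}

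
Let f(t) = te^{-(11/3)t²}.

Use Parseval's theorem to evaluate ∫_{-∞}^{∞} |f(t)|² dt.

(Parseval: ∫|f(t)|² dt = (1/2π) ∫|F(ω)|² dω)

∫|f(t)|² dt = \frac{3 \sqrt{66} \sqrt{\pi}}{968}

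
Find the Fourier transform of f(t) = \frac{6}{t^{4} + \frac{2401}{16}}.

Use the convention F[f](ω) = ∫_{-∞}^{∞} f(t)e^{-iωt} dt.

F(ω) = \frac{48 \pi e^{- \frac{7 \sqrt{2} \left|{\omega}\right|}{4}} \sin{\left(\frac{7 \sqrt{2} \left|{\omega}\right|}{4} + \frac{\pi}{4} \right)}}{343}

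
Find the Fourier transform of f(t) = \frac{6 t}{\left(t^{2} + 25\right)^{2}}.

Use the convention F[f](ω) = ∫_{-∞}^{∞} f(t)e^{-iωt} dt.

F(ω) = - \frac{3 i \pi \omega e^{- 5 \left|{\omega}\right|}}{5}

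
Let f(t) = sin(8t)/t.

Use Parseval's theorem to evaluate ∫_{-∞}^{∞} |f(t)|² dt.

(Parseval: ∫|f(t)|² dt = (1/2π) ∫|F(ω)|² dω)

∫|f(t)|² dt = 8 \pi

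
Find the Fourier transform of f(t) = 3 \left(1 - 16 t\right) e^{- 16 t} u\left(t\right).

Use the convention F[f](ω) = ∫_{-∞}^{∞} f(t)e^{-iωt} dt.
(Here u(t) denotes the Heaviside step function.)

F(ω) = \frac{3 i \omega}{- \omega^{2} + 32 i \omega + 256}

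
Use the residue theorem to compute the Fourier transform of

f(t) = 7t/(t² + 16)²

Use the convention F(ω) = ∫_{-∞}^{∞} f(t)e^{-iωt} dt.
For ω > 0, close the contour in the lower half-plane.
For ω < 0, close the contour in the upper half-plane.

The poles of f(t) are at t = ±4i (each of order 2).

Let g(z) = f(z)e^{-iωz}; for large |z| the factor e^{-iωz} decays in the lower half-plane when ω > 0 and in the upper half-plane when ω < 0.

Case ω > 0 (lower half-plane, clockwise contour ⇒ F(ω) = -2πi·ΣRes):
  Res_{z = - 4 i} g(z) = \frac{7 \omega e^{- 4 \omega}}{16} (pole of order 2)
  F(ω) = -2πi·ΣRes = - \frac{7 i \pi \omega e^{- 4 \omega}}{8}

Case ω < 0 (upper half-plane, counterclockwise contour ⇒ F(ω) = +2πi·ΣRes):
  Res_{z = 4 i} g(z) = - \frac{7 \omega e^{4 \omega}}{16} (pole of order 2)
  F(ω) = 2πi·ΣRes = - \frac{7 i \pi \omega e^{4 \omega}}{8}

Both cases combine into a single formula in |ω|:

F(ω) = - \frac{7 i \pi \omega e^{- 4 \left|{\omega}\right|}}{8}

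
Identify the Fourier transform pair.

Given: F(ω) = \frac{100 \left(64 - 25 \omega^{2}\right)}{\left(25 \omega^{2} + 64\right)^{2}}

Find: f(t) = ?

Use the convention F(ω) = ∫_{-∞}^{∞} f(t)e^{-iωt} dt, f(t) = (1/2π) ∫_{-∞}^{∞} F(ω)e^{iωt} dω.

f(t) = 2 e^{- \frac{8 \left|{t}\right|}{5}} \left|{t}\right|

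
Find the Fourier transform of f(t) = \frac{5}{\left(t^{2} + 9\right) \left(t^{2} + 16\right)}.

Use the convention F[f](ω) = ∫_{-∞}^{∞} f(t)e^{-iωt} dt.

F(ω) = \frac{5 \pi \left(4 e^{\left|{\omega}\right|} - 3\right) e^{- 4 \left|{\omega}\right|}}{84}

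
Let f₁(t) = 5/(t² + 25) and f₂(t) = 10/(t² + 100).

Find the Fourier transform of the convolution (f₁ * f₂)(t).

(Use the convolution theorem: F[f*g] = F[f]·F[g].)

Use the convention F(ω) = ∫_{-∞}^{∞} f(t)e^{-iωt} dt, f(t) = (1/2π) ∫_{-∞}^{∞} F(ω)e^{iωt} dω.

F[f₁*f₂](ω) = \pi^{2} e^{- 15 \left|{\omega}\right|}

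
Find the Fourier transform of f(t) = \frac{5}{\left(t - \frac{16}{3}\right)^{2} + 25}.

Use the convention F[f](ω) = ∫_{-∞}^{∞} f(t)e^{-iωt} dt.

F(ω) = \pi e^{- \frac{16 i \omega}{3} - 5 \left|{\omega}\right|}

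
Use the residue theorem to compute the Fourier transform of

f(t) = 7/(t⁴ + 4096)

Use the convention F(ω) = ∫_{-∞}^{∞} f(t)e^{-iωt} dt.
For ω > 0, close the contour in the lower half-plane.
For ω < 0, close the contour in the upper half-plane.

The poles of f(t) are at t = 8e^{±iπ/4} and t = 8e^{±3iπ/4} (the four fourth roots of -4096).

Let g(z) = f(z)e^{-iωz}; for large |z| the factor e^{-iωz} decays in the lower half-plane when ω > 0 and in the upper half-plane when ω < 0.

Case ω > 0 (lower half-plane, clockwise contour ⇒ F(ω) = -2πi·ΣRes):
  Res_{z = - 4 \sqrt{2} - 4 \sqrt{2} i} g(z) = \frac{7 \sqrt{2} i \left(1 - i\right) e^{4 \sqrt{2} \omega \left(-1 + i\right)}}{4096}
  Res_{z = 4 \sqrt{2} - 4 \sqrt{2} i} g(z) = \frac{7 \sqrt{2} i \left(1 + i\right) e^{- 4 \sqrt{2} \omega \left(1 + i\right)}}{4096}
  F(ω) = -2πi·ΣRes = \frac{7 \sqrt{2} \pi \left(1 - i\right) \left(e^{8 \sqrt{2} i \omega} + i\right) e^{- 4 \sqrt{2} \omega \left(1 + i\right)}}{2048} = \frac{7 \sqrt{2} \pi \left(\sin{\left(4 \sqrt{2} \omega \right)} + \cos{\left(4 \sqrt{2} \omega \right)}\right) e^{- 4 \sqrt{2} \omega}}{1024}

Case ω < 0 (upper half-plane, counterclockwise contour ⇒ F(ω) = +2πi·ΣRes):
  Res_{z = 4 \sqrt{2} + 4 \sqrt{2} i} g(z) = \frac{7 \sqrt{2} i \left(-1 + i\right) e^{4 \sqrt{2} \omega \left(1 - i\right)}}{4096}
  Res_{z = - 4 \sqrt{2} + 4 \sqrt{2} i} g(z) = \frac{7 \sqrt{2} \left(1 - i\right) e^{4 \sqrt{2} \omega \left(1 + i\right)}}{4096}
  F(ω) = 2πi·ΣRes = - \frac{7 \sqrt{2} i \pi \left(i \left(1 - i\right) e^{4 \sqrt{2} \omega \left(1 - i\right)} - \left(1 - i\right) e^{4 \sqrt{2} \omega \left(1 + i\right)}\right)}{2048} = \frac{7 \sqrt{2} \pi \left(- \sin{\left(4 \sqrt{2} \omega \right)} + \cos{\left(4 \sqrt{2} \omega \right)}\right) e^{4 \sqrt{2} \omega}}{1024}

Both cases combine into a single formula in |ω|:

F(ω) = \frac{7 \sqrt{2} \pi \left(\sin{\left(4 \sqrt{2} \left|{\omega}\right| \right)} + \cos{\left(4 \sqrt{2} \left|{\omega}\right| \right)}\right) e^{- 4 \sqrt{2} \left|{\omega}\right|}}{1024}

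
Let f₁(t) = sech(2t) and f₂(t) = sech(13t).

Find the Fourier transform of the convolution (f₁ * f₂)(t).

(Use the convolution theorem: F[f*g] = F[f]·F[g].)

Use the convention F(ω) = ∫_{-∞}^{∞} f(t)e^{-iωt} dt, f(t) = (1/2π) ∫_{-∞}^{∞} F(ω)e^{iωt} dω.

F[f₁*f₂](ω) = \frac{\pi^{2}}{26 \cosh{\left(\frac{\pi \omega}{26} \right)} \cosh{\left(\frac{\pi \omega}{4} \right)}}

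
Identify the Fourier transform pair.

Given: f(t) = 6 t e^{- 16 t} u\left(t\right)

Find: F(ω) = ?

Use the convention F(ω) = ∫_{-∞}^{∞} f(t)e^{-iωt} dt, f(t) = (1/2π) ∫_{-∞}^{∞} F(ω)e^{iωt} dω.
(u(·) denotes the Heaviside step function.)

F(ω) = \frac{6}{\left(i \omega + 16\right)^{2}}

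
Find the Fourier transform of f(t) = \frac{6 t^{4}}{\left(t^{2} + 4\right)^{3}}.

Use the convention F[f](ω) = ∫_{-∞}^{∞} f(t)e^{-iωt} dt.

F(ω) = \frac{3 \pi \left(4 \omega^{2} - 10 \left|{\omega}\right| + 3\right) e^{- 2 \left|{\omega}\right|}}{8}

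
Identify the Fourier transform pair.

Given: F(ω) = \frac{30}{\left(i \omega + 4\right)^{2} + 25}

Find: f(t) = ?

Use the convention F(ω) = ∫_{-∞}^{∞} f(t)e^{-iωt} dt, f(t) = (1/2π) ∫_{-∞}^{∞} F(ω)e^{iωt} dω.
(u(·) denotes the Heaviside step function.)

f(t) = 6 e^{- 4 t} \sin{\left(5 t \right)} u\left(t\right)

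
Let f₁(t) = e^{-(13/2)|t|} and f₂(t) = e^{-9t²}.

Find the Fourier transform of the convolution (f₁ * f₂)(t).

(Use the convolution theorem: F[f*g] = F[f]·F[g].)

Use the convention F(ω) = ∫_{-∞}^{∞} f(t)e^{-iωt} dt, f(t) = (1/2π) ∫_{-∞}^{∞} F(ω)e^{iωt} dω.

F[f₁*f₂](ω) = \frac{52 \sqrt{\pi} e^{- \frac{\omega^{2}}{36}}}{3 \left(4 \omega^{2} + 169\right)}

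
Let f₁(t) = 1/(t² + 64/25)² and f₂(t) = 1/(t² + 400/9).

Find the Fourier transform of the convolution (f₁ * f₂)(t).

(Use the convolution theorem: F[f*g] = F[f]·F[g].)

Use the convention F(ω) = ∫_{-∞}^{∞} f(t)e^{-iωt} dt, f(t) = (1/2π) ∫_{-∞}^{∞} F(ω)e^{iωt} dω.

F[f₁*f₂](ω) = \frac{15 \pi^{2} \left(8 \left|{\omega}\right| + 5\right) e^{- \frac{124 \left|{\omega}\right|}{15}}}{4096}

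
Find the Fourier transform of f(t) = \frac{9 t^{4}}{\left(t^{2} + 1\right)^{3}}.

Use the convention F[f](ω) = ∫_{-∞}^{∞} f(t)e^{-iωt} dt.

F(ω) = \frac{9 \pi \left(\omega^{2} - 5 \left|{\omega}\right| + 3\right) e^{- \left|{\omega}\right|}}{8}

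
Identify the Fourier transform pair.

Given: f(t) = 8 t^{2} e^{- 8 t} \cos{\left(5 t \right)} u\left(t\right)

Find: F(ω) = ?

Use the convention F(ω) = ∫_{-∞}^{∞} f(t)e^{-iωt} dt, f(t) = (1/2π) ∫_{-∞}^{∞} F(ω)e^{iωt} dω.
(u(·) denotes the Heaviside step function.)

F(ω) = \frac{16 \left(- 75 i \omega + \left(i \omega + 8\right)^{3} - 600\right)}{\left(\left(i \omega + 8\right)^{2} + 25\right)^{3}}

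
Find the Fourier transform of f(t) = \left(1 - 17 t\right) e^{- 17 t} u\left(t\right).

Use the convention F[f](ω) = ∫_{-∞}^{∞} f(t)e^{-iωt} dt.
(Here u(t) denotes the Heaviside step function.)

F(ω) = \frac{i \omega}{- \omega^{2} + 34 i \omega + 289}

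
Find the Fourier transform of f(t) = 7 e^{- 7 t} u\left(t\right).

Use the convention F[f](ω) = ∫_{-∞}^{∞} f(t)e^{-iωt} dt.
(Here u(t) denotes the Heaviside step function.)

F(ω) = \frac{7}{i \omega + 7}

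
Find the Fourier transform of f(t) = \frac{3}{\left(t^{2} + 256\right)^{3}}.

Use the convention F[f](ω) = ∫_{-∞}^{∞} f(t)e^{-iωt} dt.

F(ω) = \frac{3 \pi \left(256 \omega^{2} + 48 \left|{\omega}\right| + 3\right) e^{- 16 \left|{\omega}\right|}}{8388608}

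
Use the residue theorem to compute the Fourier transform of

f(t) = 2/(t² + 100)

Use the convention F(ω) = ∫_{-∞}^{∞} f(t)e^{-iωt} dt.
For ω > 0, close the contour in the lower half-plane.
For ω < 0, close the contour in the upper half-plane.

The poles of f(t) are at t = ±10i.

Let g(z) = f(z)e^{-iωz}; for large |z| the factor e^{-iωz} decays in the lower half-plane when ω > 0 and in the upper half-plane when ω < 0.

Case ω > 0 (lower half-plane, clockwise contour ⇒ F(ω) = -2πi·ΣRes):
  Res_{z = - 10 i} g(z) = \frac{i e^{- 10 \omega}}{10}
  F(ω) = -2πi·ΣRes = \frac{\pi e^{- 10 \omega}}{5}

Case ω < 0 (upper half-plane, counterclockwise contour ⇒ F(ω) = +2πi·ΣRes):
  Res_{z = 10 i} g(z) = - \frac{i e^{10 \omega}}{10}
  F(ω) = 2πi·ΣRes = \frac{\pi e^{10 \omega}}{5}

Both cases combine into a single formula in |ω|:

F(ω) = \frac{\pi e^{- 10 \left|{\omega}\right|}}{5}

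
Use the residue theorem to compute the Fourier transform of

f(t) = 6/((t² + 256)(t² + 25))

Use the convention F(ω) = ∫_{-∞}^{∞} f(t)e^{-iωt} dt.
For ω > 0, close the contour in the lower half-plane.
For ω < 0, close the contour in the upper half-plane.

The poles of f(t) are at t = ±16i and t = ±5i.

Let g(z) = f(z)e^{-iωz}; for large |z| the factor e^{-iωz} decays in the lower half-plane when ω > 0 and in the upper half-plane when ω < 0.

Case ω > 0 (lower half-plane, clockwise contour ⇒ F(ω) = -2πi·ΣRes):
  Res_{z = - 16 i} g(z) = - \frac{i e^{- 16 \omega}}{1232}
  Res_{z = - 5 i} g(z) = \frac{i e^{- 5 \omega}}{385}
  F(ω) = -2πi·ΣRes = \frac{\pi \left(16 e^{11 \omega} - 5\right) e^{- 16 \omega}}{3080}

Case ω < 0 (upper half-plane, counterclockwise contour ⇒ F(ω) = +2πi·ΣRes):
  Res_{z = 16 i} g(z) = \frac{i e^{16 \omega}}{1232}
  Res_{z = 5 i} g(z) = - \frac{i e^{5 \omega}}{385}
  F(ω) = 2πi·ΣRes = \frac{\pi \left(16 - 5 e^{11 \omega}\right) e^{5 \omega}}{3080}

Both cases combine into a single formula in |ω|:

F(ω) = \frac{\pi \left(16 e^{11 \left|{\omega}\right|} - 5\right) e^{- 16 \left|{\omega}\right|}}{3080}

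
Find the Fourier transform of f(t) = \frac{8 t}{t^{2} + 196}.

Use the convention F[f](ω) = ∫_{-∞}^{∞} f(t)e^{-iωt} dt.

F(ω) = - 8 i \pi e^{- 14 \left|{\omega}\right|} \operatorname{sign}{\left(\omega \right)}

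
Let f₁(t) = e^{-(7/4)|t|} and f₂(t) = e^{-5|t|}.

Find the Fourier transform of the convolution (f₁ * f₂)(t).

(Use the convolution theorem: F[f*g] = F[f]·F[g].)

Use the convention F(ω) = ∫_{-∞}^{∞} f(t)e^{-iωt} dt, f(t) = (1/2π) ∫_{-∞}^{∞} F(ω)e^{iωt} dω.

F[f₁*f₂](ω) = \frac{560}{\left(\omega^{2} + 25\right) \left(16 \omega^{2} + 49\right)}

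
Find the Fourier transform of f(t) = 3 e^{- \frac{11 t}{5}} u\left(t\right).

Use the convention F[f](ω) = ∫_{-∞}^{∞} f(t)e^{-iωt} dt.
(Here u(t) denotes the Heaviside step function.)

F(ω) = \frac{15}{5 i \omega + 11}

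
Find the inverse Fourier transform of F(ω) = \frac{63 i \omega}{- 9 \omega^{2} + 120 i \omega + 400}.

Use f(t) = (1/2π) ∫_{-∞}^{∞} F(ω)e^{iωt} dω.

f(t) = 7 \left(1 - \frac{20 t}{3}\right) e^{- \frac{20 t}{3}} u\left(t\right)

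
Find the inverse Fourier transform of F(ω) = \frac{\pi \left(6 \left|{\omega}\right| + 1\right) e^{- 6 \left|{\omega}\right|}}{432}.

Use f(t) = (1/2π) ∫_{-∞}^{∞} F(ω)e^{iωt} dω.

f(t) = \frac{1}{\left(t^{2} + 36\right)^{2}}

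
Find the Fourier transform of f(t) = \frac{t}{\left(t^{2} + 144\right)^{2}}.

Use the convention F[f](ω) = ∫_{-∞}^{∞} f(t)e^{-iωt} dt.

F(ω) = - \frac{i \pi \omega e^{- 12 \left|{\omega}\right|}}{24}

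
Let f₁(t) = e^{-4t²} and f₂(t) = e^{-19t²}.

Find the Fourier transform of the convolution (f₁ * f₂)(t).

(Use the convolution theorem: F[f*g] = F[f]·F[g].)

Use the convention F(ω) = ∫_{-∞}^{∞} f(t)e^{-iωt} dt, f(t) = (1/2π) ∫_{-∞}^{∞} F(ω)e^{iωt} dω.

F[f₁*f₂](ω) = \frac{\sqrt{19} \pi e^{- \frac{23 \omega^{2}}{304}}}{38}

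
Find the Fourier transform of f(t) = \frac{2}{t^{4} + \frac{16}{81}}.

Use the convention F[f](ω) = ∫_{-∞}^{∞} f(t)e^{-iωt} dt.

F(ω) = \frac{27 \pi e^{- \frac{\sqrt{2} \left|{\omega}\right|}{3}} \sin{\left(\frac{\sqrt{2} \left|{\omega}\right|}{3} + \frac{\pi}{4} \right)}}{4}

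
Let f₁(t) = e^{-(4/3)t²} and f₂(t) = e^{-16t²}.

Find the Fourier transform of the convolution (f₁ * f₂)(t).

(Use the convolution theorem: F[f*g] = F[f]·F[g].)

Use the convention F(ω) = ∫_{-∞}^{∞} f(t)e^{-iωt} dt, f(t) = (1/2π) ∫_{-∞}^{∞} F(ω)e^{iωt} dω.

F[f₁*f₂](ω) = \frac{\sqrt{3} \pi e^{- \frac{13 \omega^{2}}{64}}}{8}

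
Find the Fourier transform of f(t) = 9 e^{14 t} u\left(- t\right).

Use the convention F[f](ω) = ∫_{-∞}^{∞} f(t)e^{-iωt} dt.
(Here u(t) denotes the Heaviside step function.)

F(ω) = - \frac{9}{i \omega - 14}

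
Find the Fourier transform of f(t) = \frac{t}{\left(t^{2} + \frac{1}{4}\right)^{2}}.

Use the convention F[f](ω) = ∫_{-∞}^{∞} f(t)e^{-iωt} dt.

F(ω) = - i \pi \omega e^{- \frac{\left|{\omega}\right|}{2}}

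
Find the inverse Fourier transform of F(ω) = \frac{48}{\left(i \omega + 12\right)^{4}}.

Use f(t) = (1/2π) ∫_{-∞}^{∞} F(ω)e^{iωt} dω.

f(t) = 8 t^{3} e^{- 12 t} u\left(t\right)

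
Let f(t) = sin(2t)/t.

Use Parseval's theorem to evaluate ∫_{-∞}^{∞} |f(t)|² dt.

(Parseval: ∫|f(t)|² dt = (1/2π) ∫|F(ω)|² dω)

∫|f(t)|² dt = 2 \pi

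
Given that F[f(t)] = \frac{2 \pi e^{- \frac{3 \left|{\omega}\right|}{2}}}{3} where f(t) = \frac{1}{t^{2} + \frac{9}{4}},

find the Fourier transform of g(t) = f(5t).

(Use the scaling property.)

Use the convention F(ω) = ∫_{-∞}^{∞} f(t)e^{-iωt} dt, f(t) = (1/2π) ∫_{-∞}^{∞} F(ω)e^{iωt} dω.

F[g](ω) = \frac{2 \pi e^{- \frac{3 \left|{\omega}\right|}{10}}}{15}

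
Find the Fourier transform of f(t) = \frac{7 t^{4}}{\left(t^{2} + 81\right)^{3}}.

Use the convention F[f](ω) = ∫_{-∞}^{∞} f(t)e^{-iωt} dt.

F(ω) = \frac{7 \pi \left(27 \omega^{2} - 15 \left|{\omega}\right| + 1\right) e^{- 9 \left|{\omega}\right|}}{24}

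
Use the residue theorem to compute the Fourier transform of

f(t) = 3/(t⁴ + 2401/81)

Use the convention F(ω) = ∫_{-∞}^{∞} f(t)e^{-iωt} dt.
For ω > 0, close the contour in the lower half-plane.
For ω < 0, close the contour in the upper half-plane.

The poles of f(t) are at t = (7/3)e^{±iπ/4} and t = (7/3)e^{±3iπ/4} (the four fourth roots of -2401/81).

Let g(z) = f(z)e^{-iωz}; for large |z| the factor e^{-iωz} decays in the lower half-plane when ω > 0 and in the upper half-plane when ω < 0.

Case ω > 0 (lower half-plane, clockwise contour ⇒ F(ω) = -2πi·ΣRes):
  Res_{z = - \frac{7 \sqrt{2}}{6} - \frac{7 \sqrt{2} i}{6}} g(z) = \frac{81 \sqrt{2} i \left(1 - i\right) e^{\frac{7 \sqrt{2} \omega \left(-1 + i\right)}{6}}}{2744}
  Res_{z = \frac{7 \sqrt{2}}{6} - \frac{7 \sqrt{2} i}{6}} g(z) = \frac{81 \sqrt{2} i \left(1 + i\right) e^{- \frac{7 \sqrt{2} \omega \left(1 + i\right)}{6}}}{2744}
  F(ω) = -2πi·ΣRes = \frac{81 \sqrt{2} \pi \left(1 - i\right) \left(e^{\frac{7 \sqrt{2} i \omega}{3}} + i\right) e^{- \frac{7 \sqrt{2} \omega \left(1 + i\right)}{6}}}{1372} = \frac{81 \pi e^{- \frac{7 \sqrt{2} \omega}{6}} \sin{\left(\frac{7 \sqrt{2} \omega}{6} + \frac{\pi}{4} \right)}}{343}

Case ω < 0 (upper half-plane, counterclockwise contour ⇒ F(ω) = +2πi·ΣRes):
  Res_{z = \frac{7 \sqrt{2}}{6} + \frac{7 \sqrt{2} i}{6}} g(z) = \frac{81 \sqrt{2} i \left(-1 + i\right) e^{\frac{7 \sqrt{2} \omega \left(1 - i\right)}{6}}}{2744}
  Res_{z = - \frac{7 \sqrt{2}}{6} + \frac{7 \sqrt{2} i}{6}} g(z) = \frac{81 \sqrt{2} \left(1 - i\right) e^{\frac{7 \sqrt{2} \omega \left(1 + i\right)}{6}}}{2744}
  F(ω) = 2πi·ΣRes = - \frac{81 \sqrt{2} i \pi \left(i \left(1 - i\right) e^{\frac{7 \sqrt{2} \omega \left(1 - i\right)}{6}} - \left(1 - i\right) e^{\frac{7 \sqrt{2} \omega \left(1 + i\right)}{6}}\right)}{1372} = \frac{81 \pi e^{\frac{7 \sqrt{2} \omega}{6}} \cos{\left(\frac{7 \sqrt{2} \omega}{6} + \frac{\pi}{4} \right)}}{343}

Both cases combine into a single formula in |ω|:

F(ω) = \frac{81 \pi e^{- \frac{7 \sqrt{2} \left|{\omega}\right|}{6}} \sin{\left(\frac{7 \sqrt{2} \left|{\omega}\right|}{6} + \frac{\pi}{4} \right)}}{343}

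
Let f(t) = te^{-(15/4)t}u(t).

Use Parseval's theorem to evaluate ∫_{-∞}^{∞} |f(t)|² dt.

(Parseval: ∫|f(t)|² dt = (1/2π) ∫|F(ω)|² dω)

∫|f(t)|² dt = \frac{16}{3375}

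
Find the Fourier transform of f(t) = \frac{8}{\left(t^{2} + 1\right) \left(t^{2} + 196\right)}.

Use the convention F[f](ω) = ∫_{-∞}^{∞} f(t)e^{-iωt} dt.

F(ω) = \frac{4 \pi \left(14 e^{13 \left|{\omega}\right|} - 1\right) e^{- 14 \left|{\omega}\right|}}{1365}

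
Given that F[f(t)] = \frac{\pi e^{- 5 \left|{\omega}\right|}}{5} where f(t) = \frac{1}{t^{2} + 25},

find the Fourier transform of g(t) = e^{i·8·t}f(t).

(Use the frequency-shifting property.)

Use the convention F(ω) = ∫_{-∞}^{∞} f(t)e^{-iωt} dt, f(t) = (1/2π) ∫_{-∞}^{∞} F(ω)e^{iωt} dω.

F[g](ω) = \frac{\pi e^{- 5 \left|{\omega - 8}\right|}}{5}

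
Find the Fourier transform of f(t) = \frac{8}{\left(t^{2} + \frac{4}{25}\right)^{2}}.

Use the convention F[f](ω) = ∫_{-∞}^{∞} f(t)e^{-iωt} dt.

F(ω) = \frac{25 \pi \left(2 \left|{\omega}\right| + 5\right) e^{- \frac{2 \left|{\omega}\right|}{5}}}{2}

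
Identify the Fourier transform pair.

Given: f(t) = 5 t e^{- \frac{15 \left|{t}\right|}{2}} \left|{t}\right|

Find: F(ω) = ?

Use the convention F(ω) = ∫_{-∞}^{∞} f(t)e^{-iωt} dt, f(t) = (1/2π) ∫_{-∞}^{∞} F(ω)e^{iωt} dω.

F(ω) = \frac{320 i \omega \left(4 \omega^{2} - 675\right)}{\left(4 \omega^{2} + 225\right)^{3}}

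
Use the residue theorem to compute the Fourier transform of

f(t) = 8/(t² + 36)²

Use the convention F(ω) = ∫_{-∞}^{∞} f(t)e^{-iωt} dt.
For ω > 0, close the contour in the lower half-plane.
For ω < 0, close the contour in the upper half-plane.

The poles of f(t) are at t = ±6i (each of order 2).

Let g(z) = f(z)e^{-iωz}; for large |z| the factor e^{-iωz} decays in the lower half-plane when ω > 0 and in the upper half-plane when ω < 0.

Case ω > 0 (lower half-plane, clockwise contour ⇒ F(ω) = -2πi·ΣRes):
  Res_{z = - 6 i} g(z) = \frac{i \left(6 \omega + 1\right) e^{- 6 \omega}}{108} (pole of order 2)
  F(ω) = -2πi·ΣRes = \frac{\pi \left(6 \omega + 1\right) e^{- 6 \omega}}{54}

Case ω < 0 (upper half-plane, counterclockwise contour ⇒ F(ω) = +2πi·ΣRes):
  Res_{z = 6 i} g(z) = \frac{i \left(6 \omega - 1\right) e^{6 \omega}}{108} (pole of order 2)
  F(ω) = 2πi·ΣRes = \frac{\pi \left(1 - 6 \omega\right) e^{6 \omega}}{54}

Both cases combine into a single formula in |ω|:

F(ω) = \frac{\pi \left(6 \left|{\omega}\right| + 1\right) e^{- 6 \left|{\omega}\right|}}{54}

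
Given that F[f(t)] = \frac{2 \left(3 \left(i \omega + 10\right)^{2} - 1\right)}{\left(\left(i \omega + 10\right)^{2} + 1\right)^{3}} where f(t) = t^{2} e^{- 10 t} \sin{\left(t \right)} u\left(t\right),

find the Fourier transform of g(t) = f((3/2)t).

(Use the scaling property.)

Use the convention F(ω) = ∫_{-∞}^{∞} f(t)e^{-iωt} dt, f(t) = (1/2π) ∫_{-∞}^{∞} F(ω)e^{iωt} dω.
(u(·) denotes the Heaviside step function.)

F[g](ω) = \frac{324 \left(4 \left(i \omega + 15\right)^{2} - 3\right)}{\left(4 \left(i \omega + 15\right)^{2} + 9\right)^{3}}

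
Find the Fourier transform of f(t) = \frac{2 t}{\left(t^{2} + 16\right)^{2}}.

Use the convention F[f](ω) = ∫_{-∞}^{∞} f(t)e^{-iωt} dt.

F(ω) = - \frac{i \pi \omega e^{- 4 \left|{\omega}\right|}}{4}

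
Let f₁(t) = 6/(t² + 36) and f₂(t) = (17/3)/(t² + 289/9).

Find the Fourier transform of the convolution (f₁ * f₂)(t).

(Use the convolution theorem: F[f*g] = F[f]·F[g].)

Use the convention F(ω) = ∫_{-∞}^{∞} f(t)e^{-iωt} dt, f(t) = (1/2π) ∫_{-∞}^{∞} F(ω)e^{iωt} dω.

F[f₁*f₂](ω) = \pi^{2} e^{- \frac{35 \left|{\omega}\right|}{3}}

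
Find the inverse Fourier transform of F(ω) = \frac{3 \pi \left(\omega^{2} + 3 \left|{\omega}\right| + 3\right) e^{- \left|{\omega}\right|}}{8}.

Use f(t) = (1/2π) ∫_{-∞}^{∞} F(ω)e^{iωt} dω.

f(t) = \frac{3}{\left(t^{2} + 1\right)^{3}}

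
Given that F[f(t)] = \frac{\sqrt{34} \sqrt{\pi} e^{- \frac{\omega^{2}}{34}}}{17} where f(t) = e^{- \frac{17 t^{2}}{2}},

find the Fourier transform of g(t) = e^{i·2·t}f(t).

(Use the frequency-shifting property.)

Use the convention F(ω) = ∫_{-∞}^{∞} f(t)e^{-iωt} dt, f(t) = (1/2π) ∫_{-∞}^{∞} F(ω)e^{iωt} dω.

F[g](ω) = \frac{\sqrt{34} \sqrt{\pi} e^{- \frac{\left(\omega - 2\right)^{2}}{34}}}{17}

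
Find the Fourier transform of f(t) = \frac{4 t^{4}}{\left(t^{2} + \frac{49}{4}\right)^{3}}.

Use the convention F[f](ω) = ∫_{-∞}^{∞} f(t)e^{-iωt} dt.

F(ω) = \frac{\pi \left(49 \omega^{2} - 70 \left|{\omega}\right| + 12\right) e^{- \frac{7 \left|{\omega}\right|}{2}}}{28}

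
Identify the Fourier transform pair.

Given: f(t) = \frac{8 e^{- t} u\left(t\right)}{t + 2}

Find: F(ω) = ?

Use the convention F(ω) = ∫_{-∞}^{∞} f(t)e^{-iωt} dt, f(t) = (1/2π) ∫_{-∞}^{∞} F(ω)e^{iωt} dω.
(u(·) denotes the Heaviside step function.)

F(ω) = 8 e^{2 i \omega + 2} \operatorname{E}_{1}\left(2 i \omega + 2\right)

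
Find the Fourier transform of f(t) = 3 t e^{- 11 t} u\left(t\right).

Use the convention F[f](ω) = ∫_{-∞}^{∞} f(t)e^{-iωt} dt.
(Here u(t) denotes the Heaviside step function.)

F(ω) = \frac{3}{\left(i \omega + 11\right)^{2}}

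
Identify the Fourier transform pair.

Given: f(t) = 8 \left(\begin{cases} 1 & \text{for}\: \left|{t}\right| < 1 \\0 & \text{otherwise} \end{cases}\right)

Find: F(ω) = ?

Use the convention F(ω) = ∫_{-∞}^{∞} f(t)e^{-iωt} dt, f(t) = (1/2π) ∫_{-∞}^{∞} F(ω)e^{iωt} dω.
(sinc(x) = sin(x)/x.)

F(ω) = 16 \operatorname{sinc}{\left(\omega \right)}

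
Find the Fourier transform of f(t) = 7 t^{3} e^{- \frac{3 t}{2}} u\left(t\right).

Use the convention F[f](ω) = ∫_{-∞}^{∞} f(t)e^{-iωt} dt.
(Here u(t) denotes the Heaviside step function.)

F(ω) = \frac{672}{\left(2 i \omega + 3\right)^{4}}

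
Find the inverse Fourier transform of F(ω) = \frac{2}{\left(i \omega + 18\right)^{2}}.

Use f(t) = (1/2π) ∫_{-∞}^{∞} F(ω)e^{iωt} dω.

f(t) = 2 t e^{- 18 t} u\left(t\right)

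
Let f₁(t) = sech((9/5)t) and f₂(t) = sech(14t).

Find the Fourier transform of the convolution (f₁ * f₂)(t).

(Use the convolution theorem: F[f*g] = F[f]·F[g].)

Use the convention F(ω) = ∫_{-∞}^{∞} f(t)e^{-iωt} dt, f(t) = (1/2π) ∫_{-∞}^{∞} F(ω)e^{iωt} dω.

F[f₁*f₂](ω) = \frac{5 \pi^{2}}{126 \cosh{\left(\frac{\pi \omega}{28} \right)} \cosh{\left(\frac{5 \pi \omega}{18} \right)}}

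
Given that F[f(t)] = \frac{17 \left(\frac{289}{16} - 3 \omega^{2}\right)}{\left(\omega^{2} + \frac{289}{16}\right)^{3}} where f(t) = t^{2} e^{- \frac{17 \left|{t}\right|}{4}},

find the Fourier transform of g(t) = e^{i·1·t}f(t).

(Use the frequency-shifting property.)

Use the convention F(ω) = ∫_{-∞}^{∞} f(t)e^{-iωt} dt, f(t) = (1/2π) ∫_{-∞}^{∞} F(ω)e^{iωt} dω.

F[g](ω) = \frac{4352 \left(289 - 48 \left(\omega - 1\right)^{2}\right)}{\left(16 \left(\omega - 1\right)^{2} + 289\right)^{3}}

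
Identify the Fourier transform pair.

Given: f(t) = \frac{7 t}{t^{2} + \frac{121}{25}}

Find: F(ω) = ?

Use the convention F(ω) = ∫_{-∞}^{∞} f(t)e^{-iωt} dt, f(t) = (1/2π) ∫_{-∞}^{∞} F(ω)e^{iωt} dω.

F(ω) = - 7 i \pi e^{- \frac{11 \left|{\omega}\right|}{5}} \operatorname{sign}{\left(\omega \right)}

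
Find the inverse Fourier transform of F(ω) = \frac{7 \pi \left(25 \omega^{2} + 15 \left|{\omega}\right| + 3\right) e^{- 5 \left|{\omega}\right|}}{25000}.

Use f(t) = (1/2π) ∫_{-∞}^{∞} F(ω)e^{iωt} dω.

f(t) = \frac{7}{\left(t^{2} + 25\right)^{3}}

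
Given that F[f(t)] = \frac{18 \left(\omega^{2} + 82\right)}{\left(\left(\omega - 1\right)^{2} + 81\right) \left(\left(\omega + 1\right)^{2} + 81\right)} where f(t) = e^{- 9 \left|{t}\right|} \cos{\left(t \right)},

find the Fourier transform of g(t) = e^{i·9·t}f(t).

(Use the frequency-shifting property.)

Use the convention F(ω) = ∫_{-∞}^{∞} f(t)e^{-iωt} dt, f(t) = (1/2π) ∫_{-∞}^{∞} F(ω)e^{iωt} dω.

F[g](ω) = \frac{18 \left(\left(\omega - 9\right)^{2} + 82\right)}{\left(\left(\omega - 10\right)^{2} + 81\right) \left(\left(\omega - 8\right)^{2} + 81\right)}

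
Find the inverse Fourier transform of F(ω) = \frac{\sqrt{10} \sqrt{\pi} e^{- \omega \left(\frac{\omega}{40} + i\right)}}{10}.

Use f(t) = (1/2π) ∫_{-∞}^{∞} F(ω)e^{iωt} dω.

f(t) = e^{- 10 \left(t - 1\right)^{2}}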